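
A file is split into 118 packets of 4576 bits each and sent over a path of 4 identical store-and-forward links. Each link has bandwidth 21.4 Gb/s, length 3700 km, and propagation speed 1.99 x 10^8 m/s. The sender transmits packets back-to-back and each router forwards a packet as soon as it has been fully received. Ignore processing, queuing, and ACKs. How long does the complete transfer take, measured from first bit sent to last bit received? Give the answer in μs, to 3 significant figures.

74400 μs

Per-hop transmission t_tx = L/R = 4576/21400000000 = 0.213832 μs.
Per-hop propagation t_prop = 3700000/199000000 = 18593 μs.
Pipeline fill: first packet needs 4·t_tx to clear all hops; remaining 117 packets each add one t_tx.
Total = (4+118-1)·t_tx + 4·t_prop = 121·0.213832 + 4·18593 = 74400 μs.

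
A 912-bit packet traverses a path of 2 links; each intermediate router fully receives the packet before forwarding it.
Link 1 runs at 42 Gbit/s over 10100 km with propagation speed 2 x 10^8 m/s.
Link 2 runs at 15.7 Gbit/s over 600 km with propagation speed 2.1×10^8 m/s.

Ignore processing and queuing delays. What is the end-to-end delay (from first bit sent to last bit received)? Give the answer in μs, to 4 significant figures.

Transmission delays (L/R per hop): 0.0217143, 0.0580892 μs; sum = 0.0798035 μs.
Propagation delays (d/s per hop): 50500, 2857.14 μs; sum = 53357.1 μs.
End-to-end = 53360 μs.

53360 μs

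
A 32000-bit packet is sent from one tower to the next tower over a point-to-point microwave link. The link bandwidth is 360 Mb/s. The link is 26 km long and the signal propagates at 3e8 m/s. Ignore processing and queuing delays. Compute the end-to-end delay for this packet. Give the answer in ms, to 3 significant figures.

0.176 ms

Transmission delay = L/R = 32000 / 360000000 = 0.0888889 ms.
Propagation delay = d/s = 26000 m / 300000000 m/s = 0.0866667 ms.
Total = 0.176 ms.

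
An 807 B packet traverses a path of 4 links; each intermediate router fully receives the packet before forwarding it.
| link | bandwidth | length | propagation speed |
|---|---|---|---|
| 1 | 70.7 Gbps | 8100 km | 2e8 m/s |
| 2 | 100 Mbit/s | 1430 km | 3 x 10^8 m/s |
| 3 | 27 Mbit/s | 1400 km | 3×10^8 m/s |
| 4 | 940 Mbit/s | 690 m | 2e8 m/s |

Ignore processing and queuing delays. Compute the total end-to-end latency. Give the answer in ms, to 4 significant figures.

50.25 ms

L = 807 × 8 = 6456 bits.
Transmission delays (L/R per hop): 9.13154e-05, 0.06456, 0.239111, 0.00686809 ms; sum = 0.310631 ms.
Propagation delays (d/s per hop): 40.5, 4.76667, 4.66667, 0.00345 ms; sum = 49.9368 ms.
End-to-end = 50.25 ms.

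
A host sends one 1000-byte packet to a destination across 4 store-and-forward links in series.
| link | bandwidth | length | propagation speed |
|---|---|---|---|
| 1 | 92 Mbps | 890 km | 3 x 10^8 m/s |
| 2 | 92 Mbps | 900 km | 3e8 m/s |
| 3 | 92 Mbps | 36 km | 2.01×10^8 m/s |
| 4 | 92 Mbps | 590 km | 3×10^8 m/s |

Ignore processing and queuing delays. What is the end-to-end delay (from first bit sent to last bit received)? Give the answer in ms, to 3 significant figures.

L = 1000 × 8 = 8000 bits.
Transmission delay per hop = L/R = 8000/92000000 = 0.0869565 ms; 4 hops → 0.347826 ms.
Propagation delays (d/s per hop): 2.96667, 3, 0.179104, 1.96667 ms; sum = 8.11244 ms.
End-to-end = 8.46 ms.

8.46 ms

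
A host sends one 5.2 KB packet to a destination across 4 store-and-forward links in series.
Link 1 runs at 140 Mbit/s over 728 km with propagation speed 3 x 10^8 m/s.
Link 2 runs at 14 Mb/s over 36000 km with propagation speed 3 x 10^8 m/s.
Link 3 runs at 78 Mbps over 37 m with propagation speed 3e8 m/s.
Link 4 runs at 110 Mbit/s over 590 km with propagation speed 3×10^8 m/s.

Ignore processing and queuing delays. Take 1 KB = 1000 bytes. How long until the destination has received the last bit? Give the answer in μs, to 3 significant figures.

129000 μs

L = 41600 bits.
Transmission delays (L/R per hop): 297.143, 2971.43, 533.333, 378.182 μs; sum = 4180.09 μs.
Propagation delays (d/s per hop): 2426.67, 120000, 0.123333, 1966.67 μs; sum = 124393 μs.
End-to-end = 129000 μs.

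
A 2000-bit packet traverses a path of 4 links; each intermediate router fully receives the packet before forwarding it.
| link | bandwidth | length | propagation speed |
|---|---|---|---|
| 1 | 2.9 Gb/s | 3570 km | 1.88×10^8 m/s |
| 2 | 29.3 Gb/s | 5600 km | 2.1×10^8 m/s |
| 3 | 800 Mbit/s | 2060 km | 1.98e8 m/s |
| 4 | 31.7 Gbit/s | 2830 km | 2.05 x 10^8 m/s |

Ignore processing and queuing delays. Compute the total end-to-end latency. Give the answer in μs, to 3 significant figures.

69900 μs

Transmission delays (L/R per hop): 0.689655, 0.0682594, 2.5, 0.0630915 μs; sum = 3.32101 μs.
Propagation delays (d/s per hop): 18989.4, 26666.7, 10404, 13804.9 μs; sum = 69864.9 μs.
End-to-end = 69900 μs.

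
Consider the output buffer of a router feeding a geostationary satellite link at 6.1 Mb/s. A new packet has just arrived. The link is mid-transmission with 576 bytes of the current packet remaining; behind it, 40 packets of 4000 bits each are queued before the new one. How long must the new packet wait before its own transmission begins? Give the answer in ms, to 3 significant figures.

Each queued packet: L/R = 4000/6100000 = 0.655738 ms.
40 queued → 26.2295 ms.
Plus remaining 4608 bits of current packet: 0.75541 ms.
Queuing delay = 27.0 ms.

27.0 ms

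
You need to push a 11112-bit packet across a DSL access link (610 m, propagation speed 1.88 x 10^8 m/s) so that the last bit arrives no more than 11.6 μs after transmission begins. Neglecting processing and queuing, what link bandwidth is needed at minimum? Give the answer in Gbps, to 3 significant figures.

1.33 Gbps

Propagation delay = 610 / 188000000 = 3.24468 μs.
Transmission budget = 11.6 − 3.24468 = 8.35532 μs.
R ≥ L / t_tx = 11112 bits / 8.35532e-06 s = 1.33 Gbps.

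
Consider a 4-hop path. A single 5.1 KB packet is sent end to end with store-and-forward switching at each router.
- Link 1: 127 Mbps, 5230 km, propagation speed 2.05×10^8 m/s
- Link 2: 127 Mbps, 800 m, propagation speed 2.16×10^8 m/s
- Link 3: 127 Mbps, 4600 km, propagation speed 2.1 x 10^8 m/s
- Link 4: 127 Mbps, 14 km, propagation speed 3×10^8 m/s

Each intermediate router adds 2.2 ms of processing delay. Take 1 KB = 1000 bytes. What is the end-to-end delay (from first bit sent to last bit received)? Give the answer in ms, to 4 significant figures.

55.35 ms

L = 40800 bits.
Transmission delay per hop = L/R = 40800/127000000 = 0.32126 ms; 4 hops → 1.28504 ms.
Propagation delays (d/s per hop): 25.5122, 0.0037037, 21.9048, 0.0466667 ms; sum = 47.4673 ms.
Processing at 3 router(s): 3 × 2.2 ms = 6.6 ms.
End-to-end = 55.35 ms.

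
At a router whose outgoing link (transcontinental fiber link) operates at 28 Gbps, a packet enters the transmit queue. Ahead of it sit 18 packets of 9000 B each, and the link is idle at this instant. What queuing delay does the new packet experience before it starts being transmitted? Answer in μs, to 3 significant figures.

46.3 μs

Each queued packet: L/R = 72000/28000000000 = 2.57143 μs.
18 queued → 46.2857 μs.
Queuing delay = 46.3 μs.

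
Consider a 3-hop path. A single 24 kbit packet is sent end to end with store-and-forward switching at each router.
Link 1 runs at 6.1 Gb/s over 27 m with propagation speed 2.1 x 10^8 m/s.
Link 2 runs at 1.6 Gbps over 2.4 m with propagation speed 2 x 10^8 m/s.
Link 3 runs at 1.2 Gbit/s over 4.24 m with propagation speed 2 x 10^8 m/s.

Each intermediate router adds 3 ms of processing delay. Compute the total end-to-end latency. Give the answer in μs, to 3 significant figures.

6040 μs

L = 24000 bits.
Transmission delays (L/R per hop): 3.93443, 15, 20 μs; sum = 38.9344 μs.
Propagation delays (d/s per hop): 0.128571, 0.012, 0.0212 μs; sum = 0.161771 μs.
Processing at 2 router(s): 2 × 3 ms = 6000 μs.
End-to-end = 6040 μs.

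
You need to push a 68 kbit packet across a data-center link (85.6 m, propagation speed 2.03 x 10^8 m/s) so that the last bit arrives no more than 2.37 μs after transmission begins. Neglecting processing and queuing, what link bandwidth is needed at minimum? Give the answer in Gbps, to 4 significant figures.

Propagation delay = 85.6 / 2.03e+08 = 0.421675 μs.
Transmission budget = 2.37 − 0.421675 = 1.94833 μs.
R ≥ L / t_tx = 68000 bits / 1.94833e-06 s = 34.90 Gbps.

34.90 Gbps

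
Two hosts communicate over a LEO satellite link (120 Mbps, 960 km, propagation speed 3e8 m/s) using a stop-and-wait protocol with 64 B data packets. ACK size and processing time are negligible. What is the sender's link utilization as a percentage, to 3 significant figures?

0.0666 %

t_tx = L/R = 512/120000000 = 4.26667e-06 s.
t_prop = 960000/300000000 = 0.0032 s; RTT = 0.0064 s.
Cycle = t_tx + RTT = 0.00640427 s.
Utilization = t_tx / cycle = 4.26667e-06/0.00640427 = 0.0666 %.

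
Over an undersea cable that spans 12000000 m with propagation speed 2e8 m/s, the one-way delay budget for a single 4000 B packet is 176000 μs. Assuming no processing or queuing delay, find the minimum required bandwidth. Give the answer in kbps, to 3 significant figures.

L = 32000 bits.
Propagation delay = 12000000 / 200000000 = 60000 μs.
Transmission budget = 176000 − 60000 = 116000 μs.
R ≥ L / t_tx = 32000 bits / 0.116 s = 276 kbps.

276 kbps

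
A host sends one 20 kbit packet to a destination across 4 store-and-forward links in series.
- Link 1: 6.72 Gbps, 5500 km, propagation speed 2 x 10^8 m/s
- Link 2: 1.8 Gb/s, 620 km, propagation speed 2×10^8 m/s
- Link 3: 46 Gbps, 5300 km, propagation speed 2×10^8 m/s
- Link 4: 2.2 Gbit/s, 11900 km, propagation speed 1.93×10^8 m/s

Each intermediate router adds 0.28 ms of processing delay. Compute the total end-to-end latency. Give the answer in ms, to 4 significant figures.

119.6 ms

L = 20000 bits.
Transmission delays (L/R per hop): 0.00297619, 0.0111111, 0.000434783, 0.00909091 ms; sum = 0.023613 ms.
Propagation delays (d/s per hop): 27.5, 3.1, 26.5, 61.658 ms; sum = 118.758 ms.
Processing at 3 router(s): 3 × 0.28 ms = 0.84 ms.
End-to-end = 119.6 ms.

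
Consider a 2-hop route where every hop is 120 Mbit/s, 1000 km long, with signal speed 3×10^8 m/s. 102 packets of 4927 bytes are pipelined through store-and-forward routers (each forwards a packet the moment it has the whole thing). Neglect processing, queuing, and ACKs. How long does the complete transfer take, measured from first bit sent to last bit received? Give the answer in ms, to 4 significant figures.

Per-hop transmission t_tx = L/R = 39416/120000000 = 0.328467 ms.
Per-hop propagation t_prop = 1000000/300000000 = 3.33333 ms.
Pipeline fill: first packet needs 2·t_tx to clear all hops; remaining 101 packets each add one t_tx.
Total = (2+102-1)·t_tx + 2·t_prop = 103·0.328467 + 2·3.33333 = 40.50 ms.

40.50 ms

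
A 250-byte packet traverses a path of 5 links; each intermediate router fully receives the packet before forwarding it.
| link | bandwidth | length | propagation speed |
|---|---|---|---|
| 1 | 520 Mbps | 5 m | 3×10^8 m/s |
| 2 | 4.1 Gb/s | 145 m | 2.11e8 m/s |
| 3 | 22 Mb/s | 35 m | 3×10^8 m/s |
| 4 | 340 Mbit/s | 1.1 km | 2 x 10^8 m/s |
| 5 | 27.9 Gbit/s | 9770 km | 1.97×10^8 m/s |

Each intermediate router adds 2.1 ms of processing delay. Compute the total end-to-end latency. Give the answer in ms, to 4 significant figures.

L = 250 × 8 = 2000 bits.
Transmission delays (L/R per hop): 0.00384615, 0.000487805, 0.0909091, 0.00588235, 7.16846e-05 ms; sum = 0.101197 ms.
Propagation delays (d/s per hop): 1.66667e-05, 0.000687204, 0.000116667, 0.0055, 49.5939 ms; sum = 49.6002 ms.
Processing at 4 router(s): 4 × 2.1 ms = 8.4 ms.
End-to-end = 58.10 ms.

58.10 ms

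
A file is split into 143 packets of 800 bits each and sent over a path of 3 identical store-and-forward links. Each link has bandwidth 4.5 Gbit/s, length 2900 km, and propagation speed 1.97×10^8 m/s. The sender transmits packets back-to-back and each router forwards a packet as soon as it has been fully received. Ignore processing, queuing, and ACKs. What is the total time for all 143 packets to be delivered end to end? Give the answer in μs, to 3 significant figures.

44200 μs

Per-hop transmission t_tx = L/R = 800/4500000000 = 0.177778 μs.
Per-hop propagation t_prop = 2900000/197000000 = 14720.8 μs.
Pipeline fill: first packet needs 3·t_tx to clear all hops; remaining 142 packets each add one t_tx.
Total = (3+143-1)·t_tx + 3·t_prop = 145·0.177778 + 3·14720.8 = 44200 μs.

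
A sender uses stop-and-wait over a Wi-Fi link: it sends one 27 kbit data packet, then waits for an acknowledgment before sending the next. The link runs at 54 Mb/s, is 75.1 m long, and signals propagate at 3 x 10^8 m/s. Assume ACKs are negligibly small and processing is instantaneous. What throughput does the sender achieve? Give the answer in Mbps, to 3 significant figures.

53.9 Mbps

t_tx = L/R = 27000/54000000 = 0.0005 s.
t_prop = 75.1/300000000 = 2.50333e-07 s; RTT = 5.00667e-07 s.
Cycle = t_tx + RTT = 0.000500501 s.
Throughput = L / cycle = 27000 / 0.000500501 = 53.9 Mbps.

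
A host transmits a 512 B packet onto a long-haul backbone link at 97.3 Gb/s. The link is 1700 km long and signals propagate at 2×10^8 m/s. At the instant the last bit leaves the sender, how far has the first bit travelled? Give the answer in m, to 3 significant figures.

t_tx = L/R = 4096/97300000000 = 4.20966e-08 s.
Distance = s × t_tx = 200000000 × 4.20966e-08 = 8.42 m.

8.42 m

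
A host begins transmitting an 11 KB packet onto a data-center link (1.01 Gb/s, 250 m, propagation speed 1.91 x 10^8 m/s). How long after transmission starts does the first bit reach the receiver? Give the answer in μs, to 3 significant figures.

1.31 μs

First bit experiences only propagation delay: d/s = 250/191000000 = 1.31 μs.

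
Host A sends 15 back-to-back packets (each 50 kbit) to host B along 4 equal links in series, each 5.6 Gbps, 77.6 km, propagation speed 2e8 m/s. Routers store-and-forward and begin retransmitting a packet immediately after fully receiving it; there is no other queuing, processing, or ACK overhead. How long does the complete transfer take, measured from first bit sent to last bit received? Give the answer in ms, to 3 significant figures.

1.71 ms

Per-hop transmission t_tx = L/R = 50000/5600000000 = 0.00892857 ms.
Per-hop propagation t_prop = 77600/200000000 = 0.388 ms.
Pipeline fill: first packet needs 4·t_tx to clear all hops; remaining 14 packets each add one t_tx.
Total = (4+15-1)·t_tx + 4·t_prop = 18·0.00892857 + 4·0.388 = 1.71 ms.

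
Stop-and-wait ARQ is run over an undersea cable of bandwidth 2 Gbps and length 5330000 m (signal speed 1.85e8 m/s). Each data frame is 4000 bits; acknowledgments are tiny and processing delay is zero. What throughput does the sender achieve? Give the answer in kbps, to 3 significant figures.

t_tx = L/R = 4000/2000000000 = 2e-06 s.
t_prop = 5330000/185000000 = 0.0288108 s; RTT = 0.0576216 s.
Cycle = t_tx + RTT = 0.0576236 s.
Throughput = L / cycle = 4000 / 0.0576236 = 69.4 kbps.

69.4 kbps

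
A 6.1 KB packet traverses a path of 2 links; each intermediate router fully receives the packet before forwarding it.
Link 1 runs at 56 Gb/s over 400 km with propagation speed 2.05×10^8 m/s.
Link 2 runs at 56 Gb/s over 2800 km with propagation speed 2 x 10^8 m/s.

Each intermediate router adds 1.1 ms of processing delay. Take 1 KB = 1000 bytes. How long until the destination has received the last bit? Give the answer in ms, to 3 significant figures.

17.1 ms

L = 48800 bits.
Transmission delay per hop = L/R = 48800/56000000000 = 0.000871429 ms; 2 hops → 0.00174286 ms.
Propagation delays (d/s per hop): 1.95122, 14 ms; sum = 15.9512 ms.
Processing at 1 router(s): 1 × 1.1 ms = 1.1 ms.
End-to-end = 17.1 ms.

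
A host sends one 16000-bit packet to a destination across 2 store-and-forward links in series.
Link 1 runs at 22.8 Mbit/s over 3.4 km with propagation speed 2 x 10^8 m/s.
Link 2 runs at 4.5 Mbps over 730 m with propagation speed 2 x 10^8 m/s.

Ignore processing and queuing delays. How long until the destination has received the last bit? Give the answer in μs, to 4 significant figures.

Transmission delays (L/R per hop): 701.754, 3555.56 μs; sum = 4257.31 μs.
Propagation delays (d/s per hop): 17, 3.65 μs; sum = 20.65 μs.
End-to-end = 4278 μs.

4278 μs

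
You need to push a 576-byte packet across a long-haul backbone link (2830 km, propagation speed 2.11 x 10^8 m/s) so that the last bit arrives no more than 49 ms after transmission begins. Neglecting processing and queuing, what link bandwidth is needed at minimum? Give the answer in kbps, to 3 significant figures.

129 kbps

L = 4608 bits.
Propagation delay = 2830000 / 211000000 = 13.4123 ms.
Transmission budget = 49 − 13.4123 = 35.5877 ms.
R ≥ L / t_tx = 4608 bits / 0.0355877 s = 129 kbps.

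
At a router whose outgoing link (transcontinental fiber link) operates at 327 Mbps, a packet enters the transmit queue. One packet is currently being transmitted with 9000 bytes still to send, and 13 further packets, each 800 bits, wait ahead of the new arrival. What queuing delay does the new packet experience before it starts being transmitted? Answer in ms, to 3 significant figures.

Each queued packet: L/R = 800/327000000 = 0.00244648 ms.
13 queued → 0.0318043 ms.
Plus remaining 72000 bits of current packet: 0.220183 ms.
Queuing delay = 0.252 ms.

0.252 ms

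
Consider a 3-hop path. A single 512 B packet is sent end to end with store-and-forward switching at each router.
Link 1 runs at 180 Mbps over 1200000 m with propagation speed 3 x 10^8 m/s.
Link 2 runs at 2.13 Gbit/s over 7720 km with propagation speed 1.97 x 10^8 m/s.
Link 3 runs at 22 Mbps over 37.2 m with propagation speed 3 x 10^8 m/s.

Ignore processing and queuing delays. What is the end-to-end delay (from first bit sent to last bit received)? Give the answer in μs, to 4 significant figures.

43400 μs

L = 512 × 8 = 4096 bits.
Transmission delays (L/R per hop): 22.7556, 1.923, 186.182 μs; sum = 210.86 μs.
Propagation delays (d/s per hop): 4000, 39187.8, 0.124 μs; sum = 43187.9 μs.
End-to-end = 43400 μs.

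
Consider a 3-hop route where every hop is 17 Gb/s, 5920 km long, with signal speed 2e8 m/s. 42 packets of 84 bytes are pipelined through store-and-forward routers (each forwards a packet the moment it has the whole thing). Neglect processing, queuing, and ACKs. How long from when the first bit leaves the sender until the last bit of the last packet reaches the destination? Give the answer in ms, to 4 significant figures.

Per-hop transmission t_tx = L/R = 672/17000000000 = 3.95294e-05 ms.
Per-hop propagation t_prop = 5920000/200000000 = 29.6 ms.
Pipeline fill: first packet needs 3·t_tx to clear all hops; remaining 41 packets each add one t_tx.
Total = (3+42-1)·t_tx + 3·t_prop = 44·3.95294e-05 + 3·29.6 = 88.80 ms.

88.80 ms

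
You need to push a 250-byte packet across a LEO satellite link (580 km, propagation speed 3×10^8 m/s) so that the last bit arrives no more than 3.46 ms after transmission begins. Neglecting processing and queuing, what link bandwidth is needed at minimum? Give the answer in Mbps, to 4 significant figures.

L = 2000 bits.
Propagation delay = 580000 / 300000000 = 1.93333 ms.
Transmission budget = 3.46 − 1.93333 = 1.52667 ms.
R ≥ L / t_tx = 2000 bits / 0.00152667 s = 1.310 Mbps.

1.310 Mbps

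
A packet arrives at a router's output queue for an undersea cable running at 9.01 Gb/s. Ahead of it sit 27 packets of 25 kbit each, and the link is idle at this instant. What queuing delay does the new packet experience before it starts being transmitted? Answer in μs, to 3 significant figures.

Each queued packet: L/R = 25000/9010000000 = 2.77469 μs.
27 queued → 74.9168 μs.
Queuing delay = 74.9 μs.

74.9 μs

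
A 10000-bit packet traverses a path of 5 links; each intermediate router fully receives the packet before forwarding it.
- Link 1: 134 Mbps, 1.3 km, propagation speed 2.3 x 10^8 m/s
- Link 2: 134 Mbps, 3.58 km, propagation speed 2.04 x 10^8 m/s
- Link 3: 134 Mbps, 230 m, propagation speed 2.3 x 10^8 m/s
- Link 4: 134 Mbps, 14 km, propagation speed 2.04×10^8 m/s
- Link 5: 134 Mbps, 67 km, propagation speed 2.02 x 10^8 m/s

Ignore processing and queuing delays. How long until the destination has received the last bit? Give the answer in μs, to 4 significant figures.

Transmission delay per hop = L/R = 10000/134000000 = 74.6269 μs; 5 hops → 373.134 μs.
Propagation delays (d/s per hop): 5.65217, 17.549, 1, 68.6275, 331.683 μs; sum = 424.512 μs.
End-to-end = 797.6 μs.

797.6 μs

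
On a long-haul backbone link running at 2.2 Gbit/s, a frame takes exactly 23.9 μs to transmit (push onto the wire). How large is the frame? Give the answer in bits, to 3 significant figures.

52600 bits

L = R × t_tx = 2200000000 b/s × 2.39e-05 s = 52580 bits.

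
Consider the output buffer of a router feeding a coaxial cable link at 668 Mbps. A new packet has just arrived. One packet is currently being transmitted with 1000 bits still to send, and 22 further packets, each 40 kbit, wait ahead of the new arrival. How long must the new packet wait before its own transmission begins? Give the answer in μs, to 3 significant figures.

Each queued packet: L/R = 40000/668000000 = 59.8802 μs.
22 queued → 1317.37 μs.
Plus remaining 1000 bits of current packet: 1.49701 μs.
Queuing delay = 1320 μs.

1320 μs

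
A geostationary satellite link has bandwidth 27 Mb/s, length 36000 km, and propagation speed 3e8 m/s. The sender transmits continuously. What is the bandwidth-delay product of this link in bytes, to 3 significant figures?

Propagation delay = 36000000 / 300000000 = 0.12 s.
BDP = R × t_prop = 27000000 × 0.12 = 3240000 bits.
In bytes: 3240000/8 = 405000 bytes.

405000 bytes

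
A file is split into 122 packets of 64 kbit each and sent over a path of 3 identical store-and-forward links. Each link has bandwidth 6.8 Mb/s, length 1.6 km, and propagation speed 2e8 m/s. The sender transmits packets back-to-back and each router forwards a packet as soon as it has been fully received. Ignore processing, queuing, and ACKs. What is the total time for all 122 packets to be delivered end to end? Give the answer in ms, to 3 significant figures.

1170 ms

Per-hop transmission t_tx = L/R = 64000/6800000 = 9.41176 ms.
Per-hop propagation t_prop = 1600/200000000 = 0.008 ms.
Pipeline fill: first packet needs 3·t_tx to clear all hops; remaining 121 packets each add one t_tx.
Total = (3+122-1)·t_tx + 3·t_prop = 124·9.41176 + 3·0.008 = 1170 ms.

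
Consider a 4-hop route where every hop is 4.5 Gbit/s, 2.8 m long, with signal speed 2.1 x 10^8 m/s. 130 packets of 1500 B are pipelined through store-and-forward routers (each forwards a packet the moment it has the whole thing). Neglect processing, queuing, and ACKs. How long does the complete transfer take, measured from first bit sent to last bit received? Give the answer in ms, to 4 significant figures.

Per-hop transmission t_tx = L/R = 12000/4500000000 = 0.00266667 ms.
Per-hop propagation t_prop = 2.8/210000000 = 1.33333e-05 ms.
Pipeline fill: first packet needs 4·t_tx to clear all hops; remaining 129 packets each add one t_tx.
Total = (4+130-1)·t_tx + 4·t_prop = 133·0.00266667 + 4·1.33333e-05 = 0.3547 ms.

0.3547 ms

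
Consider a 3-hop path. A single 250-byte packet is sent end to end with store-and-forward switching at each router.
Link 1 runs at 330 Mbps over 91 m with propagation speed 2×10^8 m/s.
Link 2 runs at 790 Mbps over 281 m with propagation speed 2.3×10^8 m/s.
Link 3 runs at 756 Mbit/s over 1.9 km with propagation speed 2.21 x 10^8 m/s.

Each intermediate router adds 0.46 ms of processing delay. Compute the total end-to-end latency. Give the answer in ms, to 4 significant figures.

0.9415 ms

L = 250 × 8 = 2000 bits.
Transmission delays (L/R per hop): 0.00606061, 0.00253165, 0.0026455 ms; sum = 0.0112378 ms.
Propagation delays (d/s per hop): 0.000455, 0.00122174, 0.00859729 ms; sum = 0.010274 ms.
Processing at 2 router(s): 2 × 0.46 ms = 0.92 ms.
End-to-end = 0.9415 ms.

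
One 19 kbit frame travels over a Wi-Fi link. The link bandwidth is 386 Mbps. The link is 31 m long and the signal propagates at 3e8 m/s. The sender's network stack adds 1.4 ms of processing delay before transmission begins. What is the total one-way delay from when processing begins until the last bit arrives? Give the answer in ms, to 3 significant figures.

1.45 ms

L = 19000 bits.
Transmission delay = L/R = 19000 / 386000000 = 0.0492228 ms.
Propagation delay = d/s = 31 m / 300000000 m/s = 0.000103333 ms.
Plus processing delay 1.4 ms = 1.4 ms.
Total = 1.45 ms.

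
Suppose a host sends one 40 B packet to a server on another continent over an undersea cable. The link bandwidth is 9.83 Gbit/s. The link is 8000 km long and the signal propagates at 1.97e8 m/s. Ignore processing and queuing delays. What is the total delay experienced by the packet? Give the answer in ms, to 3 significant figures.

L = 40 × 8 = 320 bits.
Transmission delay = L/R = 320 / 9830000000 = 3.25534e-05 ms.
Propagation delay = d/s = 8000000 m / 197000000 m/s = 40.6091 ms.
Total = 40.6 ms.

40.6 ms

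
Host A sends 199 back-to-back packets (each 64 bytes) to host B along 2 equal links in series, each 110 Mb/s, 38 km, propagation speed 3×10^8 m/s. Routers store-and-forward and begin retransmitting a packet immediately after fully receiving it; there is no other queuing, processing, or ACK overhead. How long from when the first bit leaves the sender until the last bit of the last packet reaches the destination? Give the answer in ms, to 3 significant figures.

1.18 ms

Per-hop transmission t_tx = L/R = 512/110000000 = 0.00465455 ms.
Per-hop propagation t_prop = 38000/300000000 = 0.126667 ms.
Pipeline fill: first packet needs 2·t_tx to clear all hops; remaining 198 packets each add one t_tx.
Total = (2+199-1)·t_tx + 2·t_prop = 200·0.00465455 + 2·0.126667 = 1.18 ms.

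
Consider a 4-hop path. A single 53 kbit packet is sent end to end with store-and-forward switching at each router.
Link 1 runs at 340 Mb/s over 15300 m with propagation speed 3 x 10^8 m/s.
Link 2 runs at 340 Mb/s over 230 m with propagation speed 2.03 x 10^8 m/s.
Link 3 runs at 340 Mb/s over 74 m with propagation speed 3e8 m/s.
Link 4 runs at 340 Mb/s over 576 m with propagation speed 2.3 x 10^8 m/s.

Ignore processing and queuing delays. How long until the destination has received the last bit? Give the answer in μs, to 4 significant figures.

678.4 μs

L = 53000 bits.
Transmission delay per hop = L/R = 53000/340000000 = 155.882 μs; 4 hops → 623.529 μs.
Propagation delays (d/s per hop): 51, 1.133, 0.246667, 2.50435 μs; sum = 54.884 μs.
End-to-end = 678.4 μs.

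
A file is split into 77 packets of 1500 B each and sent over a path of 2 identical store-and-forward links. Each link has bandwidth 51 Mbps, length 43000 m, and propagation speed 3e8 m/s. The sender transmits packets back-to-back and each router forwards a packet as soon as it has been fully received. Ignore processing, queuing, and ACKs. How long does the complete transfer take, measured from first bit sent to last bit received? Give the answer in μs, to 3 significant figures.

Per-hop transmission t_tx = L/R = 12000/51000000 = 235.294 μs.
Per-hop propagation t_prop = 43000/300000000 = 143.333 μs.
Pipeline fill: first packet needs 2·t_tx to clear all hops; remaining 76 packets each add one t_tx.
Total = (2+77-1)·t_tx + 2·t_prop = 78·235.294 + 2·143.333 = 18600 μs.

18600 μs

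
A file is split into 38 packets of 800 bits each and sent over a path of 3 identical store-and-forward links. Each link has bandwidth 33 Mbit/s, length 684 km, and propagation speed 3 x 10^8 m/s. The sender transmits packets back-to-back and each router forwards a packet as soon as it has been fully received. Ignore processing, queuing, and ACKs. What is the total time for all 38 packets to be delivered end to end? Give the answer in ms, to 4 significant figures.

Per-hop transmission t_tx = L/R = 800/33000000 = 0.0242424 ms.
Per-hop propagation t_prop = 684000/300000000 = 2.28 ms.
Pipeline fill: first packet needs 3·t_tx to clear all hops; remaining 37 packets each add one t_tx.
Total = (3+38-1)·t_tx + 3·t_prop = 40·0.0242424 + 3·2.28 = 7.810 ms.

7.810 ms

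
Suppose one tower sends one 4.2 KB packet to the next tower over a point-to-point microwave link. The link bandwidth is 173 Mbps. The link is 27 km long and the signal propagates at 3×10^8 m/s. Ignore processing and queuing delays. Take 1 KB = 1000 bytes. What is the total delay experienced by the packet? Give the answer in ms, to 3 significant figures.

0.284 ms

L = 33600 bits.
Transmission delay = L/R = 33600 / 173000000 = 0.19422 ms.
Propagation delay = d/s = 27000 m / 300000000 m/s = 0.09 ms.
Total = 0.284 ms.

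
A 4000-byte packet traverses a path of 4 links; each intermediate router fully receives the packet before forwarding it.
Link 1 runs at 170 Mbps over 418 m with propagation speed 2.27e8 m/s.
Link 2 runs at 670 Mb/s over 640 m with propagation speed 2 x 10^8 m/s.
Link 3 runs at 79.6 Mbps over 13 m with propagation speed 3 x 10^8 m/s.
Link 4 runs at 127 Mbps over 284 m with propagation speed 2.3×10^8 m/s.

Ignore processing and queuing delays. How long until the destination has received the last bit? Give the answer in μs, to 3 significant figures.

L = 4000 × 8 = 32000 bits.
Transmission delays (L/R per hop): 188.235, 47.7612, 402.01, 251.969 μs; sum = 889.975 μs.
Propagation delays (d/s per hop): 1.84141, 3.2, 0.0433333, 1.23478 μs; sum = 6.31953 μs.
End-to-end = 896 μs.

896 μs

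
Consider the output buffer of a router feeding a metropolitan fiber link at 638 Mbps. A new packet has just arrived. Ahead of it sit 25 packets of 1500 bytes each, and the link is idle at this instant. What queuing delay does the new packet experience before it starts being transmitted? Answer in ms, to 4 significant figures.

0.4702 ms

Each queued packet: L/R = 12000/638000000 = 0.0188088 ms.
25 queued → 0.470219 ms.
Queuing delay = 0.4702 ms.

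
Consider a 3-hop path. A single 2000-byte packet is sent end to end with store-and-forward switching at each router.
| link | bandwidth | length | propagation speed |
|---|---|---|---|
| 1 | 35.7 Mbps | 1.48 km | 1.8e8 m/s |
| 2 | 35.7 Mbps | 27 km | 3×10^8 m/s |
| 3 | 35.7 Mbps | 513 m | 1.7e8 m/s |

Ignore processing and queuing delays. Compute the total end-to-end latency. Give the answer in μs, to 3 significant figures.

L = 2000 × 8 = 16000 bits.
Transmission delay per hop = L/R = 16000/35700000 = 448.179 μs; 3 hops → 1344.54 μs.
Propagation delays (d/s per hop): 8.22222, 90, 3.01765 μs; sum = 101.24 μs.
End-to-end = 1450 μs.

1450 μs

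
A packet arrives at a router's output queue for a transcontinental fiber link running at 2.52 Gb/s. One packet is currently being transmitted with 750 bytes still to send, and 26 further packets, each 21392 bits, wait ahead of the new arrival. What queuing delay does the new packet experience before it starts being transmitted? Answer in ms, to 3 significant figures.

Each queued packet: L/R = 21392/2520000000 = 0.00848889 ms.
26 queued → 0.220711 ms.
Plus remaining 6000 bits of current packet: 0.00238095 ms.
Queuing delay = 0.223 ms.

0.223 ms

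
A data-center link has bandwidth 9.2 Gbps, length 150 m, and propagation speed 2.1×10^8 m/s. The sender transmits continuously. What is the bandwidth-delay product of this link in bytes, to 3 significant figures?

821 bytes

Propagation delay = 150 / 210000000 = 7.14286e-07 s.
BDP = R × t_prop = 9200000000 × 7.14286e-07 = 6571.43 bits.
In bytes: 6571.43/8 = 821 bytes.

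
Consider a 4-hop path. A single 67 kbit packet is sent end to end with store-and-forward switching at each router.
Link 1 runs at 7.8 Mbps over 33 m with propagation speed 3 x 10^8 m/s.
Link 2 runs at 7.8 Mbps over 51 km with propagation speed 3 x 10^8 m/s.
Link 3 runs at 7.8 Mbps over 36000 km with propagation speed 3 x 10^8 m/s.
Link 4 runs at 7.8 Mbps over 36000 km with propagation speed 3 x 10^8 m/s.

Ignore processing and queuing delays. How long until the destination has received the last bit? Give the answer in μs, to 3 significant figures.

275000 μs

L = 67000 bits.
Transmission delay per hop = L/R = 67000/7800000 = 8589.74 μs; 4 hops → 34359 μs.
Propagation delays (d/s per hop): 0.11, 170, 120000, 120000 μs; sum = 240170 μs.
End-to-end = 275000 μs.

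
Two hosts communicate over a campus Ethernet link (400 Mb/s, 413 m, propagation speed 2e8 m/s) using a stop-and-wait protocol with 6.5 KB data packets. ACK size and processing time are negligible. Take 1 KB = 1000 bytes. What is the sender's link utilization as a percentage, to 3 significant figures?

t_tx = L/R = 52000/400000000 = 0.00013 s.
t_prop = 413/200000000 = 2.065e-06 s; RTT = 4.13e-06 s.
Cycle = t_tx + RTT = 0.00013413 s.
Utilization = t_tx / cycle = 0.00013/0.00013413 = 96.9 %.

96.9 %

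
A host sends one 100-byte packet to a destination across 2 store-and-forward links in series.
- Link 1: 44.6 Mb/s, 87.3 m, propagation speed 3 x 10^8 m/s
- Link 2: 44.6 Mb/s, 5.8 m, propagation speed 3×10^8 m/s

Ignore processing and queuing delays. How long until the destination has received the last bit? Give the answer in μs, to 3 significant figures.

36.2 μs

L = 100 × 8 = 800 bits.
Transmission delay per hop = L/R = 800/44600000 = 17.9372 μs; 2 hops → 35.8744 μs.
Propagation delays (d/s per hop): 0.291, 0.0193333 μs; sum = 0.310333 μs.
End-to-end = 36.2 μs.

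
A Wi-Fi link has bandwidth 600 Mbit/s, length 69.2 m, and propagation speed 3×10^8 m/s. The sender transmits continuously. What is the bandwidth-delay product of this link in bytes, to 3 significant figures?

17.3 bytes

Propagation delay = 69.2 / 300000000 = 2.30667e-07 s.
BDP = R × t_prop = 600000000 × 2.30667e-07 = 138.4 bits.
In bytes: 138.4/8 = 17.3 bytes.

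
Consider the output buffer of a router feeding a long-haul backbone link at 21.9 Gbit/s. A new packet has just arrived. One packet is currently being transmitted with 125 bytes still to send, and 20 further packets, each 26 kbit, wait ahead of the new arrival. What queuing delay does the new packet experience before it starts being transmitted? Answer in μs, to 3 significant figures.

23.8 μs

Each queued packet: L/R = 26000/21900000000 = 1.18721 μs.
20 queued → 23.7443 μs.
Plus remaining 1000 bits of current packet: 0.0456621 μs.
Queuing delay = 23.8 μs.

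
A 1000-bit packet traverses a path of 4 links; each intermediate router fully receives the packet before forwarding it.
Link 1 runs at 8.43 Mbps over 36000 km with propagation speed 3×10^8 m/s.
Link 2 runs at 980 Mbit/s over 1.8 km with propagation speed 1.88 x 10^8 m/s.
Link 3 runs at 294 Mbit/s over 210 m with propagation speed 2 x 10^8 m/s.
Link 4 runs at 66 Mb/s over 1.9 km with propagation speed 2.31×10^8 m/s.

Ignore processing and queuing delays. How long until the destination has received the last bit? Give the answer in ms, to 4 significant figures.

Transmission delays (L/R per hop): 0.118624, 0.00102041, 0.00340136, 0.0151515 ms; sum = 0.138197 ms.
Propagation delays (d/s per hop): 120, 0.00957447, 0.00105, 0.00822511 ms; sum = 120.019 ms.
End-to-end = 120.2 ms.

120.2 ms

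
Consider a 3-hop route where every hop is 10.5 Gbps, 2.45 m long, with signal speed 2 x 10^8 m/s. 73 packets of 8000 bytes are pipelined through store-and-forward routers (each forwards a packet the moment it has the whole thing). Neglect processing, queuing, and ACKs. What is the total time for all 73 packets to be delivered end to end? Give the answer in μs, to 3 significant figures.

Per-hop transmission t_tx = L/R = 64000/10500000000 = 6.09524 μs.
Per-hop propagation t_prop = 2.45/200000000 = 0.01225 μs.
Pipeline fill: first packet needs 3·t_tx to clear all hops; remaining 72 packets each add one t_tx.
Total = (3+73-1)·t_tx + 3·t_prop = 75·6.09524 + 3·0.01225 = 457 μs.

457 μs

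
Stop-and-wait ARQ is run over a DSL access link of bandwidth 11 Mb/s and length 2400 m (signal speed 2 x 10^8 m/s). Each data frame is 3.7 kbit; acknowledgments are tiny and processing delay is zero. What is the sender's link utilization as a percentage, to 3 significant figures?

t_tx = L/R = 3700/11000000 = 0.000336364 s.
t_prop = 2400/200000000 = 1.2e-05 s; RTT = 2.4e-05 s.
Cycle = t_tx + RTT = 0.000360364 s.
Utilization = t_tx / cycle = 0.000336364/0.000360364 = 93.3 %.

93.3 %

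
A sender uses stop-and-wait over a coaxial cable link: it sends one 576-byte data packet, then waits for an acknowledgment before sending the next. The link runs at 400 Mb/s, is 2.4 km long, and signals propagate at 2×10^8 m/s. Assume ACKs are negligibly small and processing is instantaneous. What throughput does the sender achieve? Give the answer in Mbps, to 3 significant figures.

t_tx = L/R = 4608/400000000 = 1.152e-05 s.
t_prop = 2400/200000000 = 1.2e-05 s; RTT = 2.4e-05 s.
Cycle = t_tx + RTT = 3.552e-05 s.
Throughput = L / cycle = 4608 / 3.552e-05 = 130 Mbps.

130 Mbps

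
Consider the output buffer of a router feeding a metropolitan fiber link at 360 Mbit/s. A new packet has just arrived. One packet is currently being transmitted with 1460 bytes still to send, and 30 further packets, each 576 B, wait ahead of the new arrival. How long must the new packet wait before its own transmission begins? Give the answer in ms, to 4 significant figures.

Each queued packet: L/R = 4608/360000000 = 0.0128 ms.
30 queued → 0.384 ms.
Plus remaining 11680 bits of current packet: 0.0324444 ms.
Queuing delay = 0.4164 ms.

0.4164 ms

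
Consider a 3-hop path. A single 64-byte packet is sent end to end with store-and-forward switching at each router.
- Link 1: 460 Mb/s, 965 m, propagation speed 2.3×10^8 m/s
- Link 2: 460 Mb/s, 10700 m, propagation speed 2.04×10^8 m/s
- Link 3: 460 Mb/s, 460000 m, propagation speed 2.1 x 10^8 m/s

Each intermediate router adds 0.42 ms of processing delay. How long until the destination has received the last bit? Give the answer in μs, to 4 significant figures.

3090 μs

L = 64 × 8 = 512 bits.
Transmission delay per hop = L/R = 512/460000000 = 1.11304 μs; 3 hops → 3.33913 μs.
Propagation delays (d/s per hop): 4.19565, 52.451, 2190.48 μs; sum = 2247.12 μs.
Processing at 2 router(s): 2 × 0.42 ms = 840 μs.
End-to-end = 3090 μs.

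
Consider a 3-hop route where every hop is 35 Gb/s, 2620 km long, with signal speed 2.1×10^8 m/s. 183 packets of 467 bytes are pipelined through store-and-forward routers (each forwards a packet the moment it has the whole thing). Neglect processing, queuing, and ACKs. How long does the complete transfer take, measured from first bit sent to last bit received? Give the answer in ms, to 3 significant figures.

Per-hop transmission t_tx = L/R = 3736/35000000000 = 0.000106743 ms.
Per-hop propagation t_prop = 2620000/210000000 = 12.4762 ms.
Pipeline fill: first packet needs 3·t_tx to clear all hops; remaining 182 packets each add one t_tx.
Total = (3+183-1)·t_tx + 3·t_prop = 185·0.000106743 + 3·12.4762 = 37.4 ms.

37.4 ms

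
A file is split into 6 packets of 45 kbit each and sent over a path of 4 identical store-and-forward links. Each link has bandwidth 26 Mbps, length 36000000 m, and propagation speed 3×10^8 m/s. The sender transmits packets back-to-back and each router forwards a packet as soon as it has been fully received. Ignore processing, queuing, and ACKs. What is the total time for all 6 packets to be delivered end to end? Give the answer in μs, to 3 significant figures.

496000 μs

Per-hop transmission t_tx = L/R = 45000/26000000 = 1730.77 μs.
Per-hop propagation t_prop = 36000000/300000000 = 120000 μs.
Pipeline fill: first packet needs 4·t_tx to clear all hops; remaining 5 packets each add one t_tx.
Total = (4+6-1)·t_tx + 4·t_prop = 9·1730.77 + 4·120000 = 496000 μs.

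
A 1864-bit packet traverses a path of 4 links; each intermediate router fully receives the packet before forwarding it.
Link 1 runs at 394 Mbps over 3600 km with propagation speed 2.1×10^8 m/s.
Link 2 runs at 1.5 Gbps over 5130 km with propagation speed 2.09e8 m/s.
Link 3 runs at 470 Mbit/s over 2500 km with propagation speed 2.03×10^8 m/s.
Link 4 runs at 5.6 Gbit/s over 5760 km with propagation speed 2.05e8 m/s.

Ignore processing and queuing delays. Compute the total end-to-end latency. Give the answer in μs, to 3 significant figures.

Transmission delays (L/R per hop): 4.73096, 1.24267, 3.96596, 0.332857 μs; sum = 10.2724 μs.
Propagation delays (d/s per hop): 17142.9, 24545.5, 12315.3, 28097.6 μs; sum = 82101.1 μs.
End-to-end = 82100 μs.

82100 μs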